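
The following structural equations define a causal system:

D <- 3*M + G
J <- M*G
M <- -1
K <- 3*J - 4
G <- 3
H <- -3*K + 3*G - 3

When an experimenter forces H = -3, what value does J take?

-3

do(H=-3) replaces the equation H <- -3*K + 3*G - 3 with the constant H = -3.
No directed path runs from H to J, so J keeps its natural value.
J = M*G  [with M=-1, G=3]  = -3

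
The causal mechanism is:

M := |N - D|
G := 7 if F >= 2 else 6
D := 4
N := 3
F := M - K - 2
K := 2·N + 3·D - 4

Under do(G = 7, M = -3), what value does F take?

-19

Under do(G = 7, M = -3), each intervened variable's structural equation is replaced by its fixed value.
K = 2·N + 3·D - 4  [with N=3, D=4]  = 14
F = M - K - 2  [with M=-3, K=14]  = -19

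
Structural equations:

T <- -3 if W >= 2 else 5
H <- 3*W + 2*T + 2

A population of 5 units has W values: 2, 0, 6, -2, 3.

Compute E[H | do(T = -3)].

The intervention sets T=-3 in all 5 units regardless of W. Recomputing H per unit gives 2, -4, 14, -10, 5; average 1.4.

1.4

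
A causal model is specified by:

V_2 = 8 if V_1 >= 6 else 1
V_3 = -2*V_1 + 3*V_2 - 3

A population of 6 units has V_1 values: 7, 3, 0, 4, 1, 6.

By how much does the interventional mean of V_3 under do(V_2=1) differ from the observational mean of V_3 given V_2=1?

-3

do(V_2=1) breaks V_2's dependence on V_1. With V_2=1 fixed, V_3 across the units is -14, -6, 0, -8, -2, -12, mean -7.
Observing V_2=1 restricts to units where V_2's equation naturally yields 1: V_1 ∈ {3, 0, 4, 1}. In that subpopulation V_3 = -6, 0, -8, -2, mean -4.
Difference = -7 − (-4) = -3.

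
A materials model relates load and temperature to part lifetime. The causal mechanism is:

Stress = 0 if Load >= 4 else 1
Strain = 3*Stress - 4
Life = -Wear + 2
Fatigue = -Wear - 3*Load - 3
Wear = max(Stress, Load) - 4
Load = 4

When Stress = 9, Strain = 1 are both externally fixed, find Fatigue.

Under do(Stress = 9, Strain = 1), each intervened variable's structural equation is replaced by its fixed value.
Wear = max(Stress, Load) - 4  [with Stress=9, Load=4]  = 5
Fatigue = -Wear - 3*Load - 3  [with Wear=5, Load=4]  = -20

-20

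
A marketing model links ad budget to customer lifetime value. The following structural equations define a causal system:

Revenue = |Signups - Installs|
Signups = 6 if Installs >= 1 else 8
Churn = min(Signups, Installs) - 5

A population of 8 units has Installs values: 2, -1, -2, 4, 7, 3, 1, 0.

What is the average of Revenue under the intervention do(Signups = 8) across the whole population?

do(Signups=8) breaks Signups's dependence on Installs. With Signups=8 fixed, Revenue across the units is 6, 9, 10, 4, 1, 5, 7, 8, mean 6.25.

6.25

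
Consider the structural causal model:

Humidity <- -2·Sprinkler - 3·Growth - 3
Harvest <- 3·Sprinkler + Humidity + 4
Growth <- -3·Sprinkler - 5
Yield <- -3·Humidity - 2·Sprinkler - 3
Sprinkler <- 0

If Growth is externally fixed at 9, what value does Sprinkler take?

Under do(Growth=9), the mechanism Growth <- -3·Sprinkler - 5 is discarded; Growth is fixed at 9.
Sprinkler is not downstream of the intervention, so its value is determined by the original equations.

0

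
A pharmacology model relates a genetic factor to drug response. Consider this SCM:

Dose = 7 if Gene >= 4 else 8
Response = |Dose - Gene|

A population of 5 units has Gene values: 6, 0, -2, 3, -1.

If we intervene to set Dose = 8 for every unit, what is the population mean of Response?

Under do(Dose=8), Dose's equation is replaced by Dose=8 for every unit. Per-unit Response: 2, 8, 10, 5, 9. Mean = 6.8.

6.8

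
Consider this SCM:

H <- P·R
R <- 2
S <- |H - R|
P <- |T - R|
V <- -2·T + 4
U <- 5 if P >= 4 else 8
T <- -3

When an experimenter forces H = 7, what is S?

5

Under do(H=7), the mechanism H <- P·R is discarded; H is fixed at 7.
S = |H - R|  [with H=7, R=2]  = 5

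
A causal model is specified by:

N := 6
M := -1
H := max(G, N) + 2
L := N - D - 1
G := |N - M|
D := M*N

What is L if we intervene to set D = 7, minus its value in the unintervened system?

-13

The intervention breaks the incoming arrows to D: D := M*N no longer applies, and D = 7.
L = N - D - 1  [with N=6, D=7]  = -2
Without intervention: D = M*N  [with M=-1, N=6]  = -6; L = N - D - 1  [with N=6, D=-6]  = 11.
Change = -2 − 11 = -13.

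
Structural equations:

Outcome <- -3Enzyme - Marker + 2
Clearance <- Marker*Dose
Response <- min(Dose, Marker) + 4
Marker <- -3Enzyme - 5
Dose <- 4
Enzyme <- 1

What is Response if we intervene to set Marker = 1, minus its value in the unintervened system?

9

The intervention breaks the incoming arrows to Marker: Marker <- -3Enzyme - 5 no longer applies, and Marker = 1.
Response = min(Dose, Marker) + 4  [with Dose=4, Marker=1]  = 5
Without intervention: Marker = -3Enzyme - 5  [with Enzyme=1]  = -8; Response = min(Dose, Marker) + 4  [with Dose=4, Marker=-8]  = -4.
Change = 5 − (-4) = 9.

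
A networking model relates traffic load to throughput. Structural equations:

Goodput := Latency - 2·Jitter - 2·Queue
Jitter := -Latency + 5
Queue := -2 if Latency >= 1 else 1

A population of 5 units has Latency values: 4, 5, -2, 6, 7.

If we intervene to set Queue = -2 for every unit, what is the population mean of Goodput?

6

Under do(Queue=-2), Queue's equation is replaced by Queue=-2 for every unit. Per-unit Goodput: 6, 9, -12, 12, 15. Mean = 6.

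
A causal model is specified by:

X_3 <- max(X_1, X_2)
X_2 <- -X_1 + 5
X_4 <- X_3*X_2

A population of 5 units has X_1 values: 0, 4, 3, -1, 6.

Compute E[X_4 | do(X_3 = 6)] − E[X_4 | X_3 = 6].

0.6

The intervention sets X_3=6 in all 5 units regardless of X_1. Recomputing X_4 per unit gives 30, 6, 12, 36, -6; average 15.6.
Conditioning on X_3=6 selects the 2 unit(s) with X_1 ∈ {-1, 6}. Their X_4 values: 36, -6. Mean = 15.
Difference = 15.6 − 15 = 0.6.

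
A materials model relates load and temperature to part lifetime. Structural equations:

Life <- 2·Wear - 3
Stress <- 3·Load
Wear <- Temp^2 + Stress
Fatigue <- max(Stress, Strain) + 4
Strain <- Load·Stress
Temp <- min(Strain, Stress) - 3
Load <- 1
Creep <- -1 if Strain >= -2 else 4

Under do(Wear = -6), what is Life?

-15

Intervening sets Wear = -6 and removes its equation (Wear <- Temp^2 + Stress).
Life = 2·Wear - 3  [with Wear=-6]  = -15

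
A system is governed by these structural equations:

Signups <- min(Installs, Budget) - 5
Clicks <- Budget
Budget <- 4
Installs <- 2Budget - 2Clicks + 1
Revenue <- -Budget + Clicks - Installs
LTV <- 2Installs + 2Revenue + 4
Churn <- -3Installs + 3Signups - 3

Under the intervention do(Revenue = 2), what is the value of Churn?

do(Revenue=2) replaces the equation Revenue <- -Budget + Clicks - Installs with the constant Revenue = 2.
Since Churn is not a descendant of the intervened variable, it is unaffected.
Clicks = Budget  [with Budget=4]  = 4
Installs = 2Budget - 2Clicks + 1  [with Budget=4, Clicks=4]  = 1
Signups = min(Installs, Budget) - 5  [with Installs=1, Budget=4]  = -4
Churn = -3Installs + 3Signups - 3  [with Installs=1, Signups=-4]  = -18

-18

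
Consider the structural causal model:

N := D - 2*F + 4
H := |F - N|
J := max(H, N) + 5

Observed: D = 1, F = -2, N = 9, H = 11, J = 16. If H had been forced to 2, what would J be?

Intervening sets H = 2 and removes its equation (H := |F - N|).
N = D - 2*F + 4  [with D=1, F=-2]  = 9
J = max(H, N) + 5  [with H=2, N=9]  = 14

14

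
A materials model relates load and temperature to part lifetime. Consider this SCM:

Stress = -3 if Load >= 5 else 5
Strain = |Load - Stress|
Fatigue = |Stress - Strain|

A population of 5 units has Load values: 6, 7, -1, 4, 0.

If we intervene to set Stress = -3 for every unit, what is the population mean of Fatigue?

9.2

The intervention sets Stress=-3 in all 5 units regardless of Load. Recomputing Fatigue per unit gives 12, 13, 5, 10, 6; average 9.2.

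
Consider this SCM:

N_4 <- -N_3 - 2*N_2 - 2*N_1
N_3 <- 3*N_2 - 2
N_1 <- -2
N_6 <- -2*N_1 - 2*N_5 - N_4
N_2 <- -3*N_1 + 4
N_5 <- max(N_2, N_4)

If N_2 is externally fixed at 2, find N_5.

do(N_2=2) replaces the equation N_2 <- -3*N_1 + 4 with the constant N_2 = 2.
N_3 = 3*N_2 - 2  [with N_2=2]  = 4
N_4 = -N_3 - 2*N_2 - 2*N_1  [with N_3=4, N_2=2, N_1=-2]  = -4
N_5 = max(N_2, N_4)  [with N_2=2, N_4=-4]  = 2

2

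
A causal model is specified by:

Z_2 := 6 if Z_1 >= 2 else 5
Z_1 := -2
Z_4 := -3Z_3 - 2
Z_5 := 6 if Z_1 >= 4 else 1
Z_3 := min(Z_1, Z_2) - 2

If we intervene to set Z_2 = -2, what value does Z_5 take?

do(Z_2=-2) replaces the equation Z_2 := 6 if Z_1 >= 2 else 5 with the constant Z_2 = -2.
Since Z_5 is not a descendant of the intervened variable, it is unaffected.
Z_5 = 6 if Z_1 >= 4 else 1  [with Z_1=-2]  = 1

1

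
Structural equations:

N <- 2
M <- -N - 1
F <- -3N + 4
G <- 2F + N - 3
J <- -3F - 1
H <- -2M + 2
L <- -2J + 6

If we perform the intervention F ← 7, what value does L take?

The intervention breaks the incoming arrows to F: F <- -3N + 4 no longer applies, and F = 7.
J = -3F - 1  [with F=7]  = -22
L = -2J + 6  [with J=-22]  = 50

50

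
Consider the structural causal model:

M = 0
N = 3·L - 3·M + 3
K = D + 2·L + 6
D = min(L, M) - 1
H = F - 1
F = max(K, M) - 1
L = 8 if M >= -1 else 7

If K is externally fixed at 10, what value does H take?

8

The intervention breaks the incoming arrows to K: K = D + 2·L + 6 no longer applies, and K = 10.
F = max(K, M) - 1  [with K=10, M=0]  = 9
H = F - 1  [with F=9]  = 8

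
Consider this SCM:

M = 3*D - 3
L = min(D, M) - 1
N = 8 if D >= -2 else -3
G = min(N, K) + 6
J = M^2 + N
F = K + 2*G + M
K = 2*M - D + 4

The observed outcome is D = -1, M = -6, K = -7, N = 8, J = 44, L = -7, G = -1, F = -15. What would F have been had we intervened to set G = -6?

-25

do(G=-6) replaces the equation G = min(N, K) + 6 with the constant G = -6.
M = 3*D - 3  [with D=-1]  = -6
K = 2*M - D + 4  [with M=-6, D=-1]  = -7
F = K + 2*G + M  [with K=-7, G=-6, M=-6]  = -25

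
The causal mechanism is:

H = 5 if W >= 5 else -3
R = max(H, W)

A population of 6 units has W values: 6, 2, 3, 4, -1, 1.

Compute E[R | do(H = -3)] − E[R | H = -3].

Under do(H=-3), H's equation is replaced by H=-3 for every unit. Per-unit R: 6, 2, 3, 4, -1, 1. Mean = 2.5.
Conditioning on H=-3 selects the 5 unit(s) with W ∈ {2, 3, 4, -1, 1}. Their R values: 2, 3, 4, -1, 1. Mean = 1.8.
Difference = 2.5 − 1.8 = 0.7.

0.7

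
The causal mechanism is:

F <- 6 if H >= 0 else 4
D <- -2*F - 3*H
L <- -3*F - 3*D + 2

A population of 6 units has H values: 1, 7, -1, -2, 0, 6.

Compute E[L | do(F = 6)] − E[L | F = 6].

-15

Under do(F=6), F's equation is replaced by F=6 for every unit. Per-unit L: 29, 83, 11, 2, 20, 74. Mean = 36.5.
Conditioning on F=6 selects the 4 unit(s) with H ∈ {1, 7, 0, 6}. Their L values: 29, 83, 20, 74. Mean = 51.5.
Difference = 36.5 − 51.5 = -15.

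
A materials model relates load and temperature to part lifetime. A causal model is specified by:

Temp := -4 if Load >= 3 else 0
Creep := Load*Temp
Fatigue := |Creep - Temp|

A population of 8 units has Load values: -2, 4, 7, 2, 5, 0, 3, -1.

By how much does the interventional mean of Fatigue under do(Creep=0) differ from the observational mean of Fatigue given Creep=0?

2

Under do(Creep=0), Creep's equation is replaced by Creep=0 for every unit. Per-unit Fatigue: 0, 4, 4, 0, 4, 0, 4, 0. Mean = 2.
Observing Creep=0 restricts to units where Creep's equation naturally yields 0: Load ∈ {-2, 2, 0, -1}. In that subpopulation Fatigue = 0, 0, 0, 0, mean 0.
Difference = 2 − 0 = 2.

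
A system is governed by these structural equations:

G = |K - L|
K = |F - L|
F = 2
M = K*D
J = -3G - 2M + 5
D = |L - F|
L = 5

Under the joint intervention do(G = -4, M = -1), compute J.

Setting G = -4, M = -1 by intervention discards those variables' equations.
J = -3G - 2M + 5  [with G=-4, M=-1]  = 19

19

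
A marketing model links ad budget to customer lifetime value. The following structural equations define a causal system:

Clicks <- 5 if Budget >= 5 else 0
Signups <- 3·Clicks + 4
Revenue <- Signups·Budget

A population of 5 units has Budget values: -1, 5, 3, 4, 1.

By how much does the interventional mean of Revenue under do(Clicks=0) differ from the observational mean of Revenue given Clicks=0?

2.6

Under do(Clicks=0), Clicks's equation is replaced by Clicks=0 for every unit. Per-unit Revenue: -4, 20, 12, 16, 4. Mean = 9.6.
Observing Clicks=0 restricts to units where Clicks's equation naturally yields 0: Budget ∈ {-1, 3, 4, 1}. In that subpopulation Revenue = -4, 12, 16, 4, mean 7.
Difference = 9.6 − 7 = 2.6.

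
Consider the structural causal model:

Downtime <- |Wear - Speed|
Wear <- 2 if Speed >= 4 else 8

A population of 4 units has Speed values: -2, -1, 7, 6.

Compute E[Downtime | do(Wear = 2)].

do(Wear=2) breaks Wear's dependence on Speed. With Wear=2 fixed, Downtime across the units is 4, 3, 5, 4, mean 4.

4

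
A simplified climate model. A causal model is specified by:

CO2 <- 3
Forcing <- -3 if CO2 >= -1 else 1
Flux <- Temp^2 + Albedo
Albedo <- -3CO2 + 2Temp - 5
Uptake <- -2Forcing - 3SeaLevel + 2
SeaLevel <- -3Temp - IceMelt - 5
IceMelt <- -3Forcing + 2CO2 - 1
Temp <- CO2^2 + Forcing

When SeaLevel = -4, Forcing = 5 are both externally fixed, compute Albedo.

The joint intervention fixes SeaLevel = -4, Forcing = 5, removing each variable's own equation.
Temp = CO2^2 + Forcing  [with CO2=3, Forcing=5]  = 14
Albedo = -3CO2 + 2Temp - 5  [with CO2=3, Temp=14]  = 14

14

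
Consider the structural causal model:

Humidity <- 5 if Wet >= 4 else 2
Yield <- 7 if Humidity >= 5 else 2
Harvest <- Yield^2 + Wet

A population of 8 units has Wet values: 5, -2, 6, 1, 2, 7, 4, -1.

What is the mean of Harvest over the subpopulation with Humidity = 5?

Observing Humidity=5 restricts to units where Humidity's equation naturally yields 5: Wet ∈ {5, 6, 7, 4}. In that subpopulation Harvest = 54, 55, 56, 53, mean 54.5.

54.5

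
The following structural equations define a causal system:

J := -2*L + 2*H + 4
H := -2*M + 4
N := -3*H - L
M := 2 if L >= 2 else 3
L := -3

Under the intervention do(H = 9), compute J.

28

The intervention breaks the incoming arrows to H: H := -2*M + 4 no longer applies, and H = 9.
J = -2*L + 2*H + 4  [with L=-3, H=9]  = 28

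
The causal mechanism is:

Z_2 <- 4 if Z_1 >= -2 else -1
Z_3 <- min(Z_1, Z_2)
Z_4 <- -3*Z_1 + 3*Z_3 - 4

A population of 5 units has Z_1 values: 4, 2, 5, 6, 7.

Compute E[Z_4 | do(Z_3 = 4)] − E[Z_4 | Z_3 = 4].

do(Z_3=4) breaks Z_3's dependence on Z_1. With Z_3=4 fixed, Z_4 across the units is -4, 2, -7, -10, -13, mean -6.4.
Conditioning on Z_3=4 selects the 4 unit(s) with Z_1 ∈ {4, 5, 6, 7}. Their Z_4 values: -4, -7, -10, -13. Mean = -8.5.
Difference = -6.4 − (-8.5) = 2.1.

2.1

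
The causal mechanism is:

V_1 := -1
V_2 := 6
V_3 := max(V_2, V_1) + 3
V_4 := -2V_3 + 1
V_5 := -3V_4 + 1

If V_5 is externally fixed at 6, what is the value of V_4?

The intervention breaks the incoming arrows to V_5: V_5 := -3V_4 + 1 no longer applies, and V_5 = 6.
Since V_4 is not a descendant of the intervened variable, it is unaffected.
V_3 = max(V_2, V_1) + 3  [with V_2=6, V_1=-1]  = 9
V_4 = -2V_3 + 1  [with V_3=9]  = -17

-17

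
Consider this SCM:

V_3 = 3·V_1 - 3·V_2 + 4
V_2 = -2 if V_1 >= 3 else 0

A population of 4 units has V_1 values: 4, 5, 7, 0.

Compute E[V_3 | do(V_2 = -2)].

The intervention sets V_2=-2 in all 4 units regardless of V_1. Recomputing V_3 per unit gives 22, 25, 31, 10; average 22.

22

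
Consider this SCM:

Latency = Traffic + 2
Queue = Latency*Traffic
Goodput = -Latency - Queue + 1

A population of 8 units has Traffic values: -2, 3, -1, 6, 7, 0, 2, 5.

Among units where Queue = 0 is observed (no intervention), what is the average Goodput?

0

E[Goodput|Queue=0] averages over only the 2 units with Queue=0 (Traffic = -2, 0): Goodput = 1, -1, mean 0.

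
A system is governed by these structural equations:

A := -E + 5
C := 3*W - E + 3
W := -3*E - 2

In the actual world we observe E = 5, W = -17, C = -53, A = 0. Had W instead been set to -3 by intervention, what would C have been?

The intervention breaks the incoming arrows to W: W := -3*E - 2 no longer applies, and W = -3.
C = 3*W - E + 3  [with W=-3, E=5]  = -11

-11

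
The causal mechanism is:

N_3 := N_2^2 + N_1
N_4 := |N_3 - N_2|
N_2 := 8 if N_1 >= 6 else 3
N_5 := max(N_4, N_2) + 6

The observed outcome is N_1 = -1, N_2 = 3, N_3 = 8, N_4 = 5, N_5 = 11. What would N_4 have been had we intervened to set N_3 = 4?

The intervention breaks the incoming arrows to N_3: N_3 := N_2^2 + N_1 no longer applies, and N_3 = 4.
N_2 = 8 if N_1 >= 6 else 3  [with N_1=-1]  = 3
N_4 = |N_3 - N_2|  [with N_3=4, N_2=3]  = 1

1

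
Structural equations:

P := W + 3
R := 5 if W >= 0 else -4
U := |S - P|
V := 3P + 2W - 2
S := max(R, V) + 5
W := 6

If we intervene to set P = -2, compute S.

do(P=-2) replaces the equation P := W + 3 with the constant P = -2.
R = 5 if W >= 0 else -4  [with W=6]  = 5
V = 3P + 2W - 2  [with P=-2, W=6]  = 4
S = max(R, V) + 5  [with R=5, V=4]  = 10

10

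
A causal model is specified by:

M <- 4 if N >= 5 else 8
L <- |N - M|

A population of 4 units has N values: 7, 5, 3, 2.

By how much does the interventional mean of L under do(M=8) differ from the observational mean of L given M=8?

-1.75

do(M=8) breaks M's dependence on N. With M=8 fixed, L across the units is 1, 3, 5, 6, mean 3.75.
Observing M=8 restricts to units where M's equation naturally yields 8: N ∈ {3, 2}. In that subpopulation L = 5, 6, mean 5.5.
Difference = 3.75 − 5.5 = -1.75.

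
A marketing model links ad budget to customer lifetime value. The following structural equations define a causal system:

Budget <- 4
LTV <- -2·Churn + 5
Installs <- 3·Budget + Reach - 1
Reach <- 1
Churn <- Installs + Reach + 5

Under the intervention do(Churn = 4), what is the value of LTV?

Intervening sets Churn = 4 and removes its equation (Churn <- Installs + Reach + 5).
LTV = -2·Churn + 5  [with Churn=4]  = -3

-3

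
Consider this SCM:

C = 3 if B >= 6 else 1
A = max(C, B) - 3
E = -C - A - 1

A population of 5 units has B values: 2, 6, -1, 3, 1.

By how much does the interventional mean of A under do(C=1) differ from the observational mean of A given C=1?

The intervention sets C=1 in all 5 units regardless of B. Recomputing A per unit gives -1, 3, -2, 0, -2; average -0.4.
E[A|C=1] averages over only the 4 units with C=1 (B = 2, -1, 3, 1): A = -1, -2, 0, -2, mean -1.25.
Difference = -0.4 − (-1.25) = 0.85.

0.85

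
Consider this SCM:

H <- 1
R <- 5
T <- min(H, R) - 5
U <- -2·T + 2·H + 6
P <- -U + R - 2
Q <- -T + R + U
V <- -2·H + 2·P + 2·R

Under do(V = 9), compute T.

-4

Intervening sets V = 9 and removes its equation (V <- -2·H + 2·P + 2·R).
T is not downstream of the intervention, so its value is determined by the original equations.
T = min(H, R) - 5  [with H=1, R=5]  = -4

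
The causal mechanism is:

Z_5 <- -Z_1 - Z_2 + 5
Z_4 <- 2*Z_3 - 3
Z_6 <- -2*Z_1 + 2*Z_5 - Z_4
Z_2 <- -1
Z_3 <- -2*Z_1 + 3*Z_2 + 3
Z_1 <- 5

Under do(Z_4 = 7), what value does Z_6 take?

-15

Under do(Z_4=7), the mechanism Z_4 <- 2*Z_3 - 3 is discarded; Z_4 is fixed at 7.
Z_5 = -Z_1 - Z_2 + 5  [with Z_1=5, Z_2=-1]  = 1
Z_6 = -2*Z_1 + 2*Z_5 - Z_4  [with Z_1=5, Z_5=1, Z_4=7]  = -15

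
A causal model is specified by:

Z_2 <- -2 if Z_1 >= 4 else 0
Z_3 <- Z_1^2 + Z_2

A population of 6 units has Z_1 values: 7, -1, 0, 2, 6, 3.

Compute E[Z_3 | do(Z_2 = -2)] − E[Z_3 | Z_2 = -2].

do(Z_2=-2) breaks Z_2's dependence on Z_1. With Z_2=-2 fixed, Z_3 across the units is 47, -1, -2, 2, 34, 7, mean 14.5.
E[Z_3|Z_2=-2] averages over only the 2 units with Z_2=-2 (Z_1 = 7, 6): Z_3 = 47, 34, mean 40.5.
Difference = 14.5 − 40.5 = -26.

-26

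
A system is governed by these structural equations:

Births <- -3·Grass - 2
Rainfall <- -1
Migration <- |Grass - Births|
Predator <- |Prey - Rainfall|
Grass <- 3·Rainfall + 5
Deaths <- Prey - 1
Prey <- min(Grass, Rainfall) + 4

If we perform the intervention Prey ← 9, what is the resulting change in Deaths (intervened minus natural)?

6

The intervention breaks the incoming arrows to Prey: Prey <- min(Grass, Rainfall) + 4 no longer applies, and Prey = 9.
Deaths = Prey - 1  [with Prey=9]  = 8
Without intervention: Grass = 3·Rainfall + 5  [with Rainfall=-1]  = 2; Prey = min(Grass, Rainfall) + 4  [with Grass=2, Rainfall=-1]  = 3; Deaths = Prey - 1  [with Prey=3]  = 2.
Change = 8 − 2 = 6.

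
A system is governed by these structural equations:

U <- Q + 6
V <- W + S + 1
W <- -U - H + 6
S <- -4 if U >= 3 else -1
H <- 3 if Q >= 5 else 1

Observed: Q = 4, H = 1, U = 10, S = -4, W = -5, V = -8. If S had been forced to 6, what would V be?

Under do(S=6), the mechanism S <- -4 if U >= 3 else -1 is discarded; S is fixed at 6.
H = 3 if Q >= 5 else 1  [with Q=4]  = 1
U = Q + 6  [with Q=4]  = 10
W = -U - H + 6  [with U=10, H=1]  = -5
V = W + S + 1  [with W=-5, S=6]  = 2

2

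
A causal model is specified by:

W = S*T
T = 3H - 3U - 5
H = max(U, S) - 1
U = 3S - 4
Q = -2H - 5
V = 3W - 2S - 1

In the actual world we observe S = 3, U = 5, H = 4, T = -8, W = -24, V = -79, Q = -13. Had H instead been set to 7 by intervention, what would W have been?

3

do(H=7) replaces the equation H = max(U, S) - 1 with the constant H = 7.
U = 3S - 4  [with S=3]  = 5
T = 3H - 3U - 5  [with H=7, U=5]  = 1
W = S*T  [with S=3, T=1]  = 3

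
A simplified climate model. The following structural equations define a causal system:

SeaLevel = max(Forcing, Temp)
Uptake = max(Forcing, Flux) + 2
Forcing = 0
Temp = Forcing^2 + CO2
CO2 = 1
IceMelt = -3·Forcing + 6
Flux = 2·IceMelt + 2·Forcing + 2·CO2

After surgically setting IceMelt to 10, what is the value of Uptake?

The intervention breaks the incoming arrows to IceMelt: IceMelt = -3·Forcing + 6 no longer applies, and IceMelt = 10.
Flux = 2·IceMelt + 2·Forcing + 2·CO2  [with IceMelt=10, Forcing=0, CO2=1]  = 22
Uptake = max(Forcing, Flux) + 2  [with Forcing=0, Flux=22]  = 24

24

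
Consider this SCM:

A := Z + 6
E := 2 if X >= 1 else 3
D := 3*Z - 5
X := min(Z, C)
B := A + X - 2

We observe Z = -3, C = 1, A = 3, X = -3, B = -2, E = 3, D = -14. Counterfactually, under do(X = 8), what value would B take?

Intervening sets X = 8 and removes its equation (X := min(Z, C)).
A = Z + 6  [with Z=-3]  = 3
B = A + X - 2  [with A=3, X=8]  = 9

9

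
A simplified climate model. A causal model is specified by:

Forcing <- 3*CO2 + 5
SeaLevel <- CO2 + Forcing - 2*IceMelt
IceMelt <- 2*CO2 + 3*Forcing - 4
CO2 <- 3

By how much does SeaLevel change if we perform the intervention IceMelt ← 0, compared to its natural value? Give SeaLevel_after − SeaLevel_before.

The intervention breaks the incoming arrows to IceMelt: IceMelt <- 2*CO2 + 3*Forcing - 4 no longer applies, and IceMelt = 0.
Forcing = 3*CO2 + 5  [with CO2=3]  = 14
SeaLevel = CO2 + Forcing - 2*IceMelt  [with CO2=3, Forcing=14, IceMelt=0]  = 17
Without intervention: Forcing = 3*CO2 + 5  [with CO2=3]  = 14; IceMelt = 2*CO2 + 3*Forcing - 4  [with CO2=3, Forcing=14]  = 44; SeaLevel = CO2 + Forcing - 2*IceMelt  [with CO2=3, Forcing=14, IceMelt=44]  = -71.
Change = 17 − (-71) = 88.

88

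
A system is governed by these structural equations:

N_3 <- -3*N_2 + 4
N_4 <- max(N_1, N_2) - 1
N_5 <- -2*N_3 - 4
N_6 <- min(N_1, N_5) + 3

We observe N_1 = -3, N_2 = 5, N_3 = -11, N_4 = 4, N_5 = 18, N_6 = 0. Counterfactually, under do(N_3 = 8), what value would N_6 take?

The intervention breaks the incoming arrows to N_3: N_3 <- -3*N_2 + 4 no longer applies, and N_3 = 8.
N_5 = -2*N_3 - 4  [with N_3=8]  = -20
N_6 = min(N_1, N_5) + 3  [with N_1=-3, N_5=-20]  = -17

-17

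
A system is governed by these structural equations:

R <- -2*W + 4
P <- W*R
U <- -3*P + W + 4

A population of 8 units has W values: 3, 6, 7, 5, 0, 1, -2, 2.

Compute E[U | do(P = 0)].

Every unit gets P=0 under the intervention. U values become 7, 10, 11, 9, 4, 5, 2, 6; E[U|do(P=0)] = 6.75.

6.75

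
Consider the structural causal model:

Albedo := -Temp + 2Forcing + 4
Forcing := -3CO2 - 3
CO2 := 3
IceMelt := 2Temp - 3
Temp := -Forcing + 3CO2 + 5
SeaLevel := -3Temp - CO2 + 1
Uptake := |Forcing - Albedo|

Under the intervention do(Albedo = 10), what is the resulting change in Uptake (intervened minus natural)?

-12

Under do(Albedo=10), the mechanism Albedo := -Temp + 2Forcing + 4 is discarded; Albedo is fixed at 10.
Forcing = -3CO2 - 3  [with CO2=3]  = -12
Uptake = |Forcing - Albedo|  [with Forcing=-12, Albedo=10]  = 22
Without intervention: Forcing = -3CO2 - 3  [with CO2=3]  = -12; Temp = -Forcing + 3CO2 + 5  [with Forcing=-12, CO2=3]  = 26; Albedo = -Temp + 2Forcing + 4  [with Temp=26, Forcing=-12]  = -46; Uptake = |Forcing - Albedo|  [with Forcing=-12, Albedo=-46]  = 34.
Change = 22 − 34 = -12.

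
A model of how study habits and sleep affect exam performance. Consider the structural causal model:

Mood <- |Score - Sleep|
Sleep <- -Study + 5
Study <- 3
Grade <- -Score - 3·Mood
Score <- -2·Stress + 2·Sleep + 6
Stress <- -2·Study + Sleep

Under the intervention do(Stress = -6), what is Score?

22

The intervention breaks the incoming arrows to Stress: Stress <- -2·Study + Sleep no longer applies, and Stress = -6.
Sleep = -Study + 5  [with Study=3]  = 2
Score = -2·Stress + 2·Sleep + 6  [with Stress=-6, Sleep=2]  = 22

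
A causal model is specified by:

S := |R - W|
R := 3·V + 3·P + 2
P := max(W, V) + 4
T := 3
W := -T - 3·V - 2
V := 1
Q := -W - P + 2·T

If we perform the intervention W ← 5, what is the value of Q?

do(W=5) replaces the equation W := -T - 3·V - 2 with the constant W = 5.
P = max(W, V) + 4  [with W=5, V=1]  = 9
Q = -W - P + 2·T  [with W=5, P=9, T=3]  = -8

-8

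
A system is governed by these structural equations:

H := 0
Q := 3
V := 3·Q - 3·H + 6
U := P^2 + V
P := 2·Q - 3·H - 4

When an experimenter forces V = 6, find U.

10

do(V=6) replaces the equation V := 3·Q - 3·H + 6 with the constant V = 6.
P = 2·Q - 3·H - 4  [with Q=3, H=0]  = 2
U = P^2 + V  [with P=2, V=6]  = 10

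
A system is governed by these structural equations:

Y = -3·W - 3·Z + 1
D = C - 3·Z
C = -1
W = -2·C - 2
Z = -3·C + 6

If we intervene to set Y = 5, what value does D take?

Intervening sets Y = 5 and removes its equation (Y = -3·W - 3·Z + 1).
No directed path runs from Y to D, so D keeps its natural value.
Z = -3·C + 6  [with C=-1]  = 9
D = C - 3·Z  [with C=-1, Z=9]  = -28

-28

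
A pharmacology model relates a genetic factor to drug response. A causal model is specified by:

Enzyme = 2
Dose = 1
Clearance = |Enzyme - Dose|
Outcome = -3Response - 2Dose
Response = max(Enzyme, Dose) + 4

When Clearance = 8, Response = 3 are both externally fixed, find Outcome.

-11

The joint intervention fixes Clearance = 8, Response = 3, removing each variable's own equation.
Outcome = -3Response - 2Dose  [with Response=3, Dose=1]  = -11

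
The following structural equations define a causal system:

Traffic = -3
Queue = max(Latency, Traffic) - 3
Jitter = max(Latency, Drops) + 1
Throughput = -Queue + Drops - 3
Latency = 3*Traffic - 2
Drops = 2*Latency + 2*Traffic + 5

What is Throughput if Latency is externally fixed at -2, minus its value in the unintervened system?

17

Under do(Latency=-2), the mechanism Latency = 3*Traffic - 2 is discarded; Latency is fixed at -2.
Queue = max(Latency, Traffic) - 3  [with Latency=-2, Traffic=-3]  = -5
Drops = 2*Latency + 2*Traffic + 5  [with Latency=-2, Traffic=-3]  = -5
Throughput = -Queue + Drops - 3  [with Queue=-5, Drops=-5]  = -3
Without intervention: Latency = 3*Traffic - 2  [with Traffic=-3]  = -11; Queue = max(Latency, Traffic) - 3  [with Latency=-11, Traffic=-3]  = -6; Drops = 2*Latency + 2*Traffic + 5  [with Latency=-11, Traffic=-3]  = -23; Throughput = -Queue + Drops - 3  [with Queue=-6, Drops=-23]  = -20.
Change = -3 − (-20) = 17.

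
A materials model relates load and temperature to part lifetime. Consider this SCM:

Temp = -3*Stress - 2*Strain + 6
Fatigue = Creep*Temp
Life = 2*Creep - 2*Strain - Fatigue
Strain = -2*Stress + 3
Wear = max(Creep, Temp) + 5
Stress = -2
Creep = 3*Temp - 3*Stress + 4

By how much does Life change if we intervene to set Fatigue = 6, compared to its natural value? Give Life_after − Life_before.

-14

Intervening sets Fatigue = 6 and removes its equation (Fatigue = Creep*Temp).
Strain = -2*Stress + 3  [with Stress=-2]  = 7
Temp = -3*Stress - 2*Strain + 6  [with Stress=-2, Strain=7]  = -2
Creep = 3*Temp - 3*Stress + 4  [with Temp=-2, Stress=-2]  = 4
Life = 2*Creep - 2*Strain - Fatigue  [with Creep=4, Strain=7, Fatigue=6]  = -12
Without intervention: Strain = -2*Stress + 3  [with Stress=-2]  = 7; Temp = -3*Stress - 2*Strain + 6  [with Stress=-2, Strain=7]  = -2; Creep = 3*Temp - 3*Stress + 4  [with Temp=-2, Stress=-2]  = 4; Fatigue = Creep*Temp  [with Creep=4, Temp=-2]  = -8; Life = 2*Creep - 2*Strain - Fatigue  [with Creep=4, Strain=7, Fatigue=-8]  = 2.
Change = -12 − 2 = -14.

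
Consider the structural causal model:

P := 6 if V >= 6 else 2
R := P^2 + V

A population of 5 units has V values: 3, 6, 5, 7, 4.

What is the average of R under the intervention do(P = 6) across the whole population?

Under do(P=6), P's equation is replaced by P=6 for every unit. Per-unit R: 39, 42, 41, 43, 40. Mean = 41.

41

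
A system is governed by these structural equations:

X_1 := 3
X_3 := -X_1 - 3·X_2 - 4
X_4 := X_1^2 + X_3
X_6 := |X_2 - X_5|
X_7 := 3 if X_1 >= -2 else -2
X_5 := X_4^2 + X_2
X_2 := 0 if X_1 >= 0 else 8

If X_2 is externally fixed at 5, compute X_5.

174

do(X_2=5) replaces the equation X_2 := 0 if X_1 >= 0 else 8 with the constant X_2 = 5.
X_3 = -X_1 - 3·X_2 - 4  [with X_1=3, X_2=5]  = -22
X_4 = X_1^2 + X_3  [with X_1=3, X_3=-22]  = -13
X_5 = X_4^2 + X_2  [with X_4=-13, X_2=5]  = 174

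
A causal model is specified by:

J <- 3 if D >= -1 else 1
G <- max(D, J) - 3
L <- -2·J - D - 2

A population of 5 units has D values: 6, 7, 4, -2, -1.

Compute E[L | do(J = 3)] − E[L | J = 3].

do(J=3) breaks J's dependence on D. With J=3 fixed, L across the units is -14, -15, -12, -6, -7, mean -10.8.
E[L|J=3] averages over only the 4 units with J=3 (D = 6, 7, 4, -1): L = -14, -15, -12, -7, mean -12.
Difference = -10.8 − (-12) = 1.2.

1.2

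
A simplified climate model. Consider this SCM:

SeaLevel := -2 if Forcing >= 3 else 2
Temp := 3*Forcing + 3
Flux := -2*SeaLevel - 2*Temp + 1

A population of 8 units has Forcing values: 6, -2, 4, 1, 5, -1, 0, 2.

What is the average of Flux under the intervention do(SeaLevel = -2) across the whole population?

The intervention sets SeaLevel=-2 in all 8 units regardless of Forcing. Recomputing Flux per unit gives -37, 11, -25, -7, -31, 5, -1, -13; average -12.25.

-12.25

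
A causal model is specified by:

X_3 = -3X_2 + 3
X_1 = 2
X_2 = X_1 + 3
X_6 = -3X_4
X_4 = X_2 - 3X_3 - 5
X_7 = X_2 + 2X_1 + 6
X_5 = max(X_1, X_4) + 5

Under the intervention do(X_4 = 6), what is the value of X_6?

-18

Under do(X_4=6), the mechanism X_4 = X_2 - 3X_3 - 5 is discarded; X_4 is fixed at 6.
X_6 = -3X_4  [with X_4=6]  = -18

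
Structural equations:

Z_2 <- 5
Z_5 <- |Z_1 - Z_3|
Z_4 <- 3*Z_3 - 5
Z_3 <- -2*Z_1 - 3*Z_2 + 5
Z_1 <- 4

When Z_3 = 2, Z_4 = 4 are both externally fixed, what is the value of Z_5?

Setting Z_3 = 2, Z_4 = 4 by intervention discards those variables' equations.
Z_5 = |Z_1 - Z_3|  [with Z_1=4, Z_3=2]  = 2

2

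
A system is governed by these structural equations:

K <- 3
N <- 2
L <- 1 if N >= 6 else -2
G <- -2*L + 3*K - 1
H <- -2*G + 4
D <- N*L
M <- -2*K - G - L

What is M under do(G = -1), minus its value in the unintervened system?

13

The intervention breaks the incoming arrows to G: G <- -2*L + 3*K - 1 no longer applies, and G = -1.
L = 1 if N >= 6 else -2  [with N=2]  = -2
M = -2*K - G - L  [with K=3, G=-1, L=-2]  = -3
Without intervention: L = 1 if N >= 6 else -2  [with N=2]  = -2; G = -2*L + 3*K - 1  [with L=-2, K=3]  = 12; M = -2*K - G - L  [with K=3, G=12, L=-2]  = -16.
Change = -3 − (-16) = 13.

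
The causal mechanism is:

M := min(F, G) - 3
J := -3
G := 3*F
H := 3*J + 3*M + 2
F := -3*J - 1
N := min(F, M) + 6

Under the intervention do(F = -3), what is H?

do(F=-3) replaces the equation F := -3*J - 1 with the constant F = -3.
G = 3*F  [with F=-3]  = -9
M = min(F, G) - 3  [with F=-3, G=-9]  = -12
H = 3*J + 3*M + 2  [with J=-3, M=-12]  = -43

-43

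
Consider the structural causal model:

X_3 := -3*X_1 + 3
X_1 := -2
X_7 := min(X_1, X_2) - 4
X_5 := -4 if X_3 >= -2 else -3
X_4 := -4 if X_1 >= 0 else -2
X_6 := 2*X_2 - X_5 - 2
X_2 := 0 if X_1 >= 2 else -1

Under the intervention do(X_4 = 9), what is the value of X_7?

-6

The intervention breaks the incoming arrows to X_4: X_4 := -4 if X_1 >= 0 else -2 no longer applies, and X_4 = 9.
No directed path runs from X_4 to X_7, so X_7 keeps its natural value.
X_2 = 0 if X_1 >= 2 else -1  [with X_1=-2]  = -1
X_7 = min(X_1, X_2) - 4  [with X_1=-2, X_2=-1]  = -6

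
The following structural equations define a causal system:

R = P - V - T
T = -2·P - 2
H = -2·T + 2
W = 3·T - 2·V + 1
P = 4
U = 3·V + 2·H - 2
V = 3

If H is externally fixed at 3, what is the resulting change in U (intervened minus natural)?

Under do(H=3), the mechanism H = -2·T + 2 is discarded; H is fixed at 3.
U = 3·V + 2·H - 2  [with V=3, H=3]  = 13
Without intervention: T = -2·P - 2  [with P=4]  = -10; H = -2·T + 2  [with T=-10]  = 22; U = 3·V + 2·H - 2  [with V=3, H=22]  = 51.
Change = 13 − 51 = -38.

-38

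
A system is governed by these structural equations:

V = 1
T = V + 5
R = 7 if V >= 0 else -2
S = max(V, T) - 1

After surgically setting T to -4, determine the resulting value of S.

0

The intervention breaks the incoming arrows to T: T = V + 5 no longer applies, and T = -4.
S = max(V, T) - 1  [with V=1, T=-4]  = 0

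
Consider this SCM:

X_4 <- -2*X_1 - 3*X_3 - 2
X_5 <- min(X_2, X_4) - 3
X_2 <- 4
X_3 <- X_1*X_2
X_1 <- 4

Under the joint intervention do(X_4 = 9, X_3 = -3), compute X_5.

1

The joint intervention fixes X_4 = 9, X_3 = -3, removing each variable's own equation.
X_5 = min(X_2, X_4) - 3  [with X_2=4, X_4=9]  = 1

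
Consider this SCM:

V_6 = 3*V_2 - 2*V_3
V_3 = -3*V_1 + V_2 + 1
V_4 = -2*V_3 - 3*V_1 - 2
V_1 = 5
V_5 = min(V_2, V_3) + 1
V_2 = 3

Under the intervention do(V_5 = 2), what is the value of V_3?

do(V_5=2) replaces the equation V_5 = min(V_2, V_3) + 1 with the constant V_5 = 2.
V_3 is not downstream of the intervention, so its value is determined by the original equations.
V_3 = -3*V_1 + V_2 + 1  [with V_1=5, V_2=3]  = -11

-11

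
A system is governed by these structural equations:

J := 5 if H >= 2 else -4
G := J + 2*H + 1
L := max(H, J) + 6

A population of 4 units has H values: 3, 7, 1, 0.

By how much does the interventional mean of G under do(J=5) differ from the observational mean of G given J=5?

-4.5

The intervention sets J=5 in all 4 units regardless of H. Recomputing G per unit gives 12, 20, 8, 6; average 11.5.
Conditioning on J=5 selects the 2 unit(s) with H ∈ {3, 7}. Their G values: 12, 20. Mean = 16.
Difference = 11.5 − 16 = -4.5.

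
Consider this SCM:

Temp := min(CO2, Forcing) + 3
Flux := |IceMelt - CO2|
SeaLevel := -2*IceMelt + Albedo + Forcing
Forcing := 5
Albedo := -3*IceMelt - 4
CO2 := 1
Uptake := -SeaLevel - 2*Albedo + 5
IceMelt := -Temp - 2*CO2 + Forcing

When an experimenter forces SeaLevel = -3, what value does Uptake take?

Intervening sets SeaLevel = -3 and removes its equation (SeaLevel := -2*IceMelt + Albedo + Forcing).
Temp = min(CO2, Forcing) + 3  [with CO2=1, Forcing=5]  = 4
IceMelt = -Temp - 2*CO2 + Forcing  [with Temp=4, CO2=1, Forcing=5]  = -1
Albedo = -3*IceMelt - 4  [with IceMelt=-1]  = -1
Uptake = -SeaLevel - 2*Albedo + 5  [with SeaLevel=-3, Albedo=-1]  = 10

10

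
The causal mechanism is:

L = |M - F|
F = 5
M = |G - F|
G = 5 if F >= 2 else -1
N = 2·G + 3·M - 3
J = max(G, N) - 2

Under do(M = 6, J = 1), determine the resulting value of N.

Setting M = 6, J = 1 by intervention discards those variables' equations.
G = 5 if F >= 2 else -1  [with F=5]  = 5
N = 2·G + 3·M - 3  [with G=5, M=6]  = 25

25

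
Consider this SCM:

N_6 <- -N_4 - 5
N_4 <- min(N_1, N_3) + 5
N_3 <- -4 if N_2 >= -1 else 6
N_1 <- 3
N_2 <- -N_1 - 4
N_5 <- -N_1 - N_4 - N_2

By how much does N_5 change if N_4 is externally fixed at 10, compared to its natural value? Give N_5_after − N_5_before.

-2

Intervening sets N_4 = 10 and removes its equation (N_4 <- min(N_1, N_3) + 5).
N_2 = -N_1 - 4  [with N_1=3]  = -7
N_5 = -N_1 - N_4 - N_2  [with N_1=3, N_4=10, N_2=-7]  = -6
Without intervention: N_2 = -N_1 - 4  [with N_1=3]  = -7; N_3 = -4 if N_2 >= -1 else 6  [with N_2=-7]  = 6; N_4 = min(N_1, N_3) + 5  [with N_1=3, N_3=6]  = 8; N_5 = -N_1 - N_4 - N_2  [with N_1=3, N_4=8, N_2=-7]  = -4.
Change = -6 − (-4) = -2.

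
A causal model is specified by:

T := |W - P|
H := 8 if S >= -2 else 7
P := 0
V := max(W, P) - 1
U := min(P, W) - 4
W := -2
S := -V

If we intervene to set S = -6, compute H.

Intervening sets S = -6 and removes its equation (S := -V).
H = 8 if S >= -2 else 7  [with S=-6]  = 7

7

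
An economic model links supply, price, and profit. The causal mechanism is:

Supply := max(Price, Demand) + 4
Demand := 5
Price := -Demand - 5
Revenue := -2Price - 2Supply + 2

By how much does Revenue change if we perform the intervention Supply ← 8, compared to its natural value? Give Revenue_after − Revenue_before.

2

The intervention breaks the incoming arrows to Supply: Supply := max(Price, Demand) + 4 no longer applies, and Supply = 8.
Price = -Demand - 5  [with Demand=5]  = -10
Revenue = -2Price - 2Supply + 2  [with Price=-10, Supply=8]  = 6
Without intervention: Price = -Demand - 5  [with Demand=5]  = -10; Supply = max(Price, Demand) + 4  [with Price=-10, Demand=5]  = 9; Revenue = -2Price - 2Supply + 2  [with Price=-10, Supply=9]  = 4.
Change = 6 − 4 = 2.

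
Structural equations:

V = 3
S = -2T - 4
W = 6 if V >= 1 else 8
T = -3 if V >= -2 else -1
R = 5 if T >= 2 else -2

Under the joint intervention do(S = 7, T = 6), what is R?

Setting S = 7, T = 6 by intervention discards those variables' equations.
R = 5 if T >= 2 else -2  [with T=6]  = 5

5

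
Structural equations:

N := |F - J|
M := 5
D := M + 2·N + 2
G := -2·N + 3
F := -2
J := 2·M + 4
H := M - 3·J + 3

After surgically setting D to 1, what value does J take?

do(D=1) replaces the equation D := M + 2·N + 2 with the constant D = 1.
J is not downstream of the intervention, so its value is determined by the original equations.
J = 2·M + 4  [with M=5]  = 14

14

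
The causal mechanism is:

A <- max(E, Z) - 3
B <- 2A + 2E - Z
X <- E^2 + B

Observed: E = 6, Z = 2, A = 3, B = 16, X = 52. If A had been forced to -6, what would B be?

The intervention breaks the incoming arrows to A: A <- max(E, Z) - 3 no longer applies, and A = -6.
B = 2A + 2E - Z  [with A=-6, E=6, Z=2]  = -2

-2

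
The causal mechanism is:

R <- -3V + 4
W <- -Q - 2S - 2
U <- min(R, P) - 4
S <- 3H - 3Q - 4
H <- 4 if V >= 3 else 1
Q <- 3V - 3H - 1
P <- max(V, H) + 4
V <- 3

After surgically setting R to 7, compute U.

3

Under do(R=7), the mechanism R <- -3V + 4 is discarded; R is fixed at 7.
H = 4 if V >= 3 else 1  [with V=3]  = 4
P = max(V, H) + 4  [with V=3, H=4]  = 8
U = min(R, P) - 4  [with R=7, P=8]  = 3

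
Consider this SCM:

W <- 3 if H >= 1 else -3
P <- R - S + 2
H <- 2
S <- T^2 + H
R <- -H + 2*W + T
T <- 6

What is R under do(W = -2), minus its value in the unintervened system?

-10

do(W=-2) replaces the equation W <- 3 if H >= 1 else -3 with the constant W = -2.
R = -H + 2*W + T  [with H=2, W=-2, T=6]  = 0
Without intervention: W = 3 if H >= 1 else -3  [with H=2]  = 3; R = -H + 2*W + T  [with H=2, W=3, T=6]  = 10.
Change = 0 − 10 = -10.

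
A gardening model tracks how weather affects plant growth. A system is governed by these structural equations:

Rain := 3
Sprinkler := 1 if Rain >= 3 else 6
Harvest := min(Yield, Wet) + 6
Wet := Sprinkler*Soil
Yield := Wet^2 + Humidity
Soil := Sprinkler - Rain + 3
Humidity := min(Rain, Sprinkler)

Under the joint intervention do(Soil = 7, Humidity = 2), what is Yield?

Setting Soil = 7, Humidity = 2 by intervention discards those variables' equations.
Sprinkler = 1 if Rain >= 3 else 6  [with Rain=3]  = 1
Wet = Sprinkler*Soil  [with Sprinkler=1, Soil=7]  = 7
Yield = Wet^2 + Humidity  [with Wet=7, Humidity=2]  = 51

51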